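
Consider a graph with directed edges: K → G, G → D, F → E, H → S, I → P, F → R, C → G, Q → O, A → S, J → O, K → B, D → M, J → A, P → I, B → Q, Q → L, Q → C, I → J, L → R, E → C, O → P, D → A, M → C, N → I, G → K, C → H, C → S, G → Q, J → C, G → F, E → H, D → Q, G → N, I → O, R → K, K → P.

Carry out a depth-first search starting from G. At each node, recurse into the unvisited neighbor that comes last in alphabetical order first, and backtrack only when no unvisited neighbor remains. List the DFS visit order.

Visit G
G → Q
Q → O
O → P
P → I
I → J
J → C
C → S
C → H
J → A
Q → L
L → R
R → K
K → B
G → N
G → F
F → E
G → D
D → M

G → Q → O → P → I → J → C → S → H → A → L → R → K → B → N → F → E → D → M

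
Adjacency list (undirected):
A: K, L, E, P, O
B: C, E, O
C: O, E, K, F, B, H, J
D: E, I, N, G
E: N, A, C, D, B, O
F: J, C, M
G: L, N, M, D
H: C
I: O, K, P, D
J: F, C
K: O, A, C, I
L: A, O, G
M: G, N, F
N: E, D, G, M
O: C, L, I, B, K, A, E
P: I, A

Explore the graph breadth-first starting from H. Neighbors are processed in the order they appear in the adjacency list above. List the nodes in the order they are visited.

H C O E K F B J L I A N D M G P

Visit H; enqueue C → queue [C]
Visit C; enqueue O, E, K, F, B, J → queue [O, E, K, F, B, J]
Visit O; enqueue L, I, A → queue [E, K, F, B, J, L, I, A]
Visit E; enqueue N, D → queue [K, F, B, J, L, I, A, N, D]
Visit K → queue [F, B, J, L, I, A, N, D]
Visit F; enqueue M → queue [B, J, L, I, A, N, D, M]
Visit B → queue [J, L, I, A, N, D, M]
Visit J → queue [L, I, A, N, D, M]
Visit L; enqueue G → queue [I, A, N, D, M, G]
Visit I; enqueue P → queue [A, N, D, M, G, P]
Visit A → queue [N, D, M, G, P]
Visit N → queue [D, M, G, P]
Visit D → queue [M, G, P]
Visit M → queue [G, P]
Visit G → queue [P]
Visit P → queue []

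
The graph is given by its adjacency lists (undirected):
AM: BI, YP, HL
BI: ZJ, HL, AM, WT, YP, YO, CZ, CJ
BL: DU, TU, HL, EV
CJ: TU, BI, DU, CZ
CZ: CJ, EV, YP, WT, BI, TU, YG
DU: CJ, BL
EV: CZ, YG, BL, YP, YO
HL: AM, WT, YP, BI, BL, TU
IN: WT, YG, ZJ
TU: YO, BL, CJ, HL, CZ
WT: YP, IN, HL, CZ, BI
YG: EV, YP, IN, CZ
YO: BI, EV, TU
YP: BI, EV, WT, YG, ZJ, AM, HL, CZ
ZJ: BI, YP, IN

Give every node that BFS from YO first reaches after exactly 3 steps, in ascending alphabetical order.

DU, IN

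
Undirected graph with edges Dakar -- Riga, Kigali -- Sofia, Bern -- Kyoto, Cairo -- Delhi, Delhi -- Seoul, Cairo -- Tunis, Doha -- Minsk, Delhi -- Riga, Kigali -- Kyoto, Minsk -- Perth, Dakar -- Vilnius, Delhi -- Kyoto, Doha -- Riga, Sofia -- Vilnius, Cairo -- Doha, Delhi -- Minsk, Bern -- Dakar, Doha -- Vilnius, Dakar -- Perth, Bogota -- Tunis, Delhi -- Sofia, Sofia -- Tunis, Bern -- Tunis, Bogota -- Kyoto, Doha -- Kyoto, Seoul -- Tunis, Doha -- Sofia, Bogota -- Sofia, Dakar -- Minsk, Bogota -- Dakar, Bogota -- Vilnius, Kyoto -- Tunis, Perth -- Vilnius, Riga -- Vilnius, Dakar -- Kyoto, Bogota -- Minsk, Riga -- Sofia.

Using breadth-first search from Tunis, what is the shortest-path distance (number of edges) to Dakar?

2

Level 0: Tunis
Level 1: Bern, Bogota, Cairo, Kyoto, Seoul, Sofia
Level 2: Dakar, Delhi, Doha, Kigali, Minsk, Riga, Vilnius
Level 3: Perth
Dakar first appears at level 2.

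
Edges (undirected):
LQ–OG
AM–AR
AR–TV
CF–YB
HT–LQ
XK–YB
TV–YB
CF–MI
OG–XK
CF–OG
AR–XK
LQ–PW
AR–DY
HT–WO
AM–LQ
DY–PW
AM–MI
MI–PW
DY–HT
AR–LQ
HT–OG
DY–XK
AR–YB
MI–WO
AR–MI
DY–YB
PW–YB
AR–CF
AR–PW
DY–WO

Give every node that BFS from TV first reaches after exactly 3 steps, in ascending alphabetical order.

HT, OG, WO

Level 0: TV
Level 1: AR, YB
Level 2: AM, CF, DY, LQ, MI, PW, XK
Level 3: HT, OG, WO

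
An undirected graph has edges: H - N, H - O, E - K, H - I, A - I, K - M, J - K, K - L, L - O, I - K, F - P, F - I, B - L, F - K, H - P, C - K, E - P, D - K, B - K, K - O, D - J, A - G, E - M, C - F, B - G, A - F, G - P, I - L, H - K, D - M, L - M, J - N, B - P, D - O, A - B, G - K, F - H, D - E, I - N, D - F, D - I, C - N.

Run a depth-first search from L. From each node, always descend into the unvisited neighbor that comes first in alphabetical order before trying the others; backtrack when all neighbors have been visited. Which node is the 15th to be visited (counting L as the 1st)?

J

Visit L
L → B
B → A
A → F
F → C
C → K
K → D
D → E
E → M
E → P
P → G
P → H
H → I
I → N
N → J
H → O

Visit order: L, B, A, F, C, K, D, E, M, P, G, H, I, N, J, O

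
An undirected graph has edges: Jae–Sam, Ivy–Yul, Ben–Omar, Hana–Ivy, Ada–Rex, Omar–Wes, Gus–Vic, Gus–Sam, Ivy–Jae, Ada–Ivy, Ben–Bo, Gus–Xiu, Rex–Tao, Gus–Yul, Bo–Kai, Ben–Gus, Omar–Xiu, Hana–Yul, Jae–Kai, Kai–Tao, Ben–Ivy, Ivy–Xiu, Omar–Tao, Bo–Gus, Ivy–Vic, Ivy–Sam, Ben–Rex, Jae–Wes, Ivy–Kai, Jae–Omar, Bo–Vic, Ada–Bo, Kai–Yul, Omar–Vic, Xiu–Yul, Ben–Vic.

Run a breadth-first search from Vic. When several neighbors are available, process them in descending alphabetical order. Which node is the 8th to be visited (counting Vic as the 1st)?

Wes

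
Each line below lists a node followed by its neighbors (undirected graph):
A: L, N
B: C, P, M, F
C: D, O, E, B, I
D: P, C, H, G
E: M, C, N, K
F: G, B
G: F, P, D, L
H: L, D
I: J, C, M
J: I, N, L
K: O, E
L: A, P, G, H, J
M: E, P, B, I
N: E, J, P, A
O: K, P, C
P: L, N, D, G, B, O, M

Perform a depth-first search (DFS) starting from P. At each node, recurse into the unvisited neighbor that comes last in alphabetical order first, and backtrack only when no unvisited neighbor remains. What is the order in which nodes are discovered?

P → O → K → E → N → J → L → H → D → G → F → B → M → I → C → A

Visit P
P → O
O → K
K → E
E → N
N → J
J → L
L → H
H → D
D → G
G → F
F → B
B → M
M → I
I → C
L → A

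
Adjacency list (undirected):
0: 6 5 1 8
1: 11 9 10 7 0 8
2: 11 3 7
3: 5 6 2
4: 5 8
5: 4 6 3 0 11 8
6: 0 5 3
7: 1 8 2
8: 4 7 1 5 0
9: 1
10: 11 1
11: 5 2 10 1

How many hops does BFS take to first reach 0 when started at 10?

2

Level 0: 10
Level 1: 1, 11
Level 2: 0, 2, 5, 7, 8, 9
Level 3: 3, 4, 6
0 first appears at level 2.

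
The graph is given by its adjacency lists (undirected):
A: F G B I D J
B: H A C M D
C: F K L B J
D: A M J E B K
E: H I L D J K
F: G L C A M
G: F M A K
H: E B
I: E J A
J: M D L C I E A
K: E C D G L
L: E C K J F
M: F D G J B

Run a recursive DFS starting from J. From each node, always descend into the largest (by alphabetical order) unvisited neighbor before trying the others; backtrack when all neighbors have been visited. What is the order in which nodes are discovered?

J M G K L F C B H E I A D

Visit J
J → M
M → G
G → K
K → L
L → F
F → C
C → B
B → H
H → E
E → I
I → A
A → D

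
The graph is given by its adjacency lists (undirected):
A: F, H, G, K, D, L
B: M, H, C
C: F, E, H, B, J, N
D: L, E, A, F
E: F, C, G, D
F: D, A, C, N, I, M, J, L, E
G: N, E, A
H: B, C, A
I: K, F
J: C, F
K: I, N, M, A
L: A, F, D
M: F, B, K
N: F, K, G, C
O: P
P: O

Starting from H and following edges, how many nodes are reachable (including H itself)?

14

BFS from H visits: H, B, C, A, M, F, E, J, N, G, K, D, L, I
Reachable nodes: 14 of 16 total.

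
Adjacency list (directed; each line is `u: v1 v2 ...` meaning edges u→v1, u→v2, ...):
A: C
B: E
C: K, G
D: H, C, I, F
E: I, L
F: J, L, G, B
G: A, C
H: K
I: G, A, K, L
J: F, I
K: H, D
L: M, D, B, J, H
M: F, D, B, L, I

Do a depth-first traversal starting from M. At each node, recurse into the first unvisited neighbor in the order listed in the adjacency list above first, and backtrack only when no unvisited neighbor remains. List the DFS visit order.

M → F → J → I → G → A → C → K → H → D → L → B → E

Visit M
M → F
F → J
J → I
I → G
G → A
A → C
C → K
K → H
K → D
I → L
L → B
B → E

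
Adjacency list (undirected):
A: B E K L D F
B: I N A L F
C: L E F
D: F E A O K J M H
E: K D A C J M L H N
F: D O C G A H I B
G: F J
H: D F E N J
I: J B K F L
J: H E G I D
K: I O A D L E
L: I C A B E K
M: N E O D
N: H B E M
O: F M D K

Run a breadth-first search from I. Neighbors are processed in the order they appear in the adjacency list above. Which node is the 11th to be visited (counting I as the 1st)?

N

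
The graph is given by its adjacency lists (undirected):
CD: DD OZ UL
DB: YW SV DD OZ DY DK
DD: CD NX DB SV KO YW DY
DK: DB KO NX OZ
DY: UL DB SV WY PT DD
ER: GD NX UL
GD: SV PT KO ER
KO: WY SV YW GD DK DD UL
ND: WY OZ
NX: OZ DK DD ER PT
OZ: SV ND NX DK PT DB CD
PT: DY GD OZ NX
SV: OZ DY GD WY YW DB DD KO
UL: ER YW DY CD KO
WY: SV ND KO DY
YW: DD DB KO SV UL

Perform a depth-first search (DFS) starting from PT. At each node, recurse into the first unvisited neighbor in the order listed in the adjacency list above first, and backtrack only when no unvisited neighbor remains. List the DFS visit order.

PT DY UL ER GD SV OZ ND WY KO YW DD CD NX DK DB

Visit PT
PT → DY
DY → UL
UL → ER
ER → GD
GD → SV
SV → OZ
OZ → ND
ND → WY
WY → KO
KO → YW
YW → DD
DD → CD
DD → NX
NX → DK
DK → DB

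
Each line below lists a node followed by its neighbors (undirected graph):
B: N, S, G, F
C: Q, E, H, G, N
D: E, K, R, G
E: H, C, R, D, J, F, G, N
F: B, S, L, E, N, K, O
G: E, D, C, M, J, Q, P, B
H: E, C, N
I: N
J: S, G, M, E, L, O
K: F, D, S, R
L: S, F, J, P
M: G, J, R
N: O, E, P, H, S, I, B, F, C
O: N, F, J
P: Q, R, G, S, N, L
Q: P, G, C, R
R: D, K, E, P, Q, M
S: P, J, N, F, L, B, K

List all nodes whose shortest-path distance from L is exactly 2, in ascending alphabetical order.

B, E, G, K, M, N, O, Q, R

Level 0: L
Level 1: F, J, P, S
Level 2: B, E, G, K, M, N, O, Q, R
Level 3: C, D, H, I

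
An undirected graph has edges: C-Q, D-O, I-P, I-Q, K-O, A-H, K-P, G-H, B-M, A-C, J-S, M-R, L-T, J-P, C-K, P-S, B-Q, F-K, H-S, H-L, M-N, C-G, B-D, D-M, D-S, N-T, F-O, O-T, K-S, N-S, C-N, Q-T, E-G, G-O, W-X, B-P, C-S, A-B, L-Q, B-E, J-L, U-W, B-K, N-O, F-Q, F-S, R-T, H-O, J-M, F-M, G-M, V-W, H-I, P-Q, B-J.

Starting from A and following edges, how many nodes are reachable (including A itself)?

20

BFS from A visits: A, B, C, H, D, E, J, K, M, P, Q, G, N, S, I, L, O, F, R, T
Reachable nodes: 20 of 24 total.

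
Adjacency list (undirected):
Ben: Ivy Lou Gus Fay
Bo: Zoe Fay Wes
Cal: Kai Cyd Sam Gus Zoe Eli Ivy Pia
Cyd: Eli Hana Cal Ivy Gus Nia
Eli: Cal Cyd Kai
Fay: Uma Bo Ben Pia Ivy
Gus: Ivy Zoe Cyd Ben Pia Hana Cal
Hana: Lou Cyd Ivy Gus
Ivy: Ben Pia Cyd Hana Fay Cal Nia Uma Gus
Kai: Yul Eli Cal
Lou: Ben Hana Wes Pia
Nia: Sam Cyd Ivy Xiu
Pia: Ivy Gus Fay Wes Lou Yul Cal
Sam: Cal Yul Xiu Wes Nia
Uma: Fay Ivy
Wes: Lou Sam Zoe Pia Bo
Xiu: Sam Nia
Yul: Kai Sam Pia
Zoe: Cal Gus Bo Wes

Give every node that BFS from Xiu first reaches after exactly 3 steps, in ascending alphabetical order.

Ben, Bo, Eli, Fay, Gus, Hana, Kai, Lou, Pia, Uma, Zoe

Level 0: Xiu
Level 1: Nia, Sam
Level 2: Cal, Cyd, Ivy, Wes, Yul
Level 3: Ben, Bo, Eli, Fay, Gus, Hana, Kai, Lou, Pia, Uma, Zoe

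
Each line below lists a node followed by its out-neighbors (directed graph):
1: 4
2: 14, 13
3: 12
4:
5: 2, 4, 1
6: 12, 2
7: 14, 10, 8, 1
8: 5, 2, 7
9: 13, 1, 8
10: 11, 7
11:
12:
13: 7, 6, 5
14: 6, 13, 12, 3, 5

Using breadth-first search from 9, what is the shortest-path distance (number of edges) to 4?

2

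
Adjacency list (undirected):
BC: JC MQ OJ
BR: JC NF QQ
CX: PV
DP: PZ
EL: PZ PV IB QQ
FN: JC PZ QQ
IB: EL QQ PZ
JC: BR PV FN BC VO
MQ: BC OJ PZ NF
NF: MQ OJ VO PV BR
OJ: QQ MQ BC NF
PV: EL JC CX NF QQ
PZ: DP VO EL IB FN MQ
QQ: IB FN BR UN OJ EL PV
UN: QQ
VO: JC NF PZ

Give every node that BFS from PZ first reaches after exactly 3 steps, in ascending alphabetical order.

BR, CX, UN

Level 0: PZ
Level 1: DP, EL, FN, IB, MQ, VO
Level 2: BC, JC, NF, OJ, PV, QQ
Level 3: BR, CX, UN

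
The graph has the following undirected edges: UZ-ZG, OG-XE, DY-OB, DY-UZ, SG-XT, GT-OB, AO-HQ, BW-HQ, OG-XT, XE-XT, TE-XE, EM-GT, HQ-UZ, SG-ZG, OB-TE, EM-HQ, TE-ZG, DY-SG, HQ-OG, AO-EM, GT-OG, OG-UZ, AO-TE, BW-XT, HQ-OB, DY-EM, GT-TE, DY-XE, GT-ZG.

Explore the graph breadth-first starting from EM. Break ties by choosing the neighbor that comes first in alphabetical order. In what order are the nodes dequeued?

EM → AO → DY → GT → HQ → TE → OB → SG → UZ → XE → OG → ZG → BW → XT

Visit EM; enqueue AO, DY, GT, HQ → queue [AO, DY, GT, HQ]
Visit AO; enqueue TE → queue [DY, GT, HQ, TE]
Visit DY; enqueue OB, SG, UZ, XE → queue [GT, HQ, TE, OB, SG, UZ, XE]
Visit GT; enqueue OG, ZG → queue [HQ, TE, OB, SG, UZ, XE, OG, ZG]
Visit HQ; enqueue BW → queue [TE, OB, SG, UZ, XE, OG, ZG, BW]
Visit TE → queue [OB, SG, UZ, XE, OG, ZG, BW]
Visit OB → queue [SG, UZ, XE, OG, ZG, BW]
Visit SG; enqueue XT → queue [UZ, XE, OG, ZG, BW, XT]
Visit UZ → queue [XE, OG, ZG, BW, XT]
Visit XE → queue [OG, ZG, BW, XT]
Visit OG → queue [ZG, BW, XT]
Visit ZG → queue [BW, XT]
Visit BW → queue [XT]
Visit XT → queue []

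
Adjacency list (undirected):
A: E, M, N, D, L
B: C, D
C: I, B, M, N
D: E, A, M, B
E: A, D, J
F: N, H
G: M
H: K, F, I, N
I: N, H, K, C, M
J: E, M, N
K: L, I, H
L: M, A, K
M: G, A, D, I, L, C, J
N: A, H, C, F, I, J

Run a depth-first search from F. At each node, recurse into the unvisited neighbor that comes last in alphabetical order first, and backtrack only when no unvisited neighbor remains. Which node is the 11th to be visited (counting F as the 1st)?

Visit F
F → N
N → J
J → M
M → L
L → K
K → I
I → H
I → C
C → B
B → D
D → E
E → A
M → G

Visit order: F, N, J, M, L, K, I, H, C, B, D, E, A, G

D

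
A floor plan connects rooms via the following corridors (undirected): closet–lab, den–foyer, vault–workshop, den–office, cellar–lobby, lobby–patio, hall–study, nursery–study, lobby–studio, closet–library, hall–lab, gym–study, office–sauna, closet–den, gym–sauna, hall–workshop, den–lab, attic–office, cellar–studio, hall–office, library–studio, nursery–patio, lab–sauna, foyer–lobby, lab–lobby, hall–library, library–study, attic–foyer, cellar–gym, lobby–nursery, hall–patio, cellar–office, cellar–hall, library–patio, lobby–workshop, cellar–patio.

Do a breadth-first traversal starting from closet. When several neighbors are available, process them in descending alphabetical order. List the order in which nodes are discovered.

Visit closet; enqueue library, lab, den → queue [library, lab, den]
Visit library; enqueue study, studio, patio, hall → queue [lab, den, study, studio, patio, hall]
Visit lab; enqueue sauna, lobby → queue [den, study, studio, patio, hall, sauna, lobby]
Visit den; enqueue office, foyer → queue [study, studio, patio, hall, sauna, lobby, office, foyer]
Visit study; enqueue nursery, gym → queue [studio, patio, hall, sauna, lobby, office, foyer, nursery, gym]
Visit studio; enqueue cellar → queue [patio, hall, sauna, lobby, office, foyer, nursery, gym, cellar]
Visit patio → queue [hall, sauna, lobby, office, foyer, nursery, gym, cellar]
Visit hall; enqueue workshop → queue [sauna, lobby, office, foyer, nursery, gym, cellar, workshop]
Visit sauna → queue [lobby, office, foyer, nursery, gym, cellar, workshop]
Visit lobby → queue [office, foyer, nursery, gym, cellar, workshop]
Visit office; enqueue attic → queue [foyer, nursery, gym, cellar, workshop, attic]
Visit foyer → queue [nursery, gym, cellar, workshop, attic]
Visit nursery → queue [gym, cellar, workshop, attic]
Visit gym → queue [cellar, workshop, attic]
Visit cellar → queue [workshop, attic]
Visit workshop; enqueue vault → queue [attic, vault]
Visit attic → queue [vault]
Visit vault → queue []

closet, library, lab, den, study, studio, patio, hall, sauna, lobby, office, foyer, nursery, gym, cellar, workshop, attic, vault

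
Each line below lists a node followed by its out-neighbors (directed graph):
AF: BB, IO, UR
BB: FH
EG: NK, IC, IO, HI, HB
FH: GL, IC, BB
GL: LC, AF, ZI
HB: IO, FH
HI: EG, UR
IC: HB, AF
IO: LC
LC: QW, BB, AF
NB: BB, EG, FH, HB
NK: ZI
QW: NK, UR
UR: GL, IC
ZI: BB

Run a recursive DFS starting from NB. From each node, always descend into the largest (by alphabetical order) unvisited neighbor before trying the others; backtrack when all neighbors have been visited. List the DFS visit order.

Visit NB
NB → HB
HB → IO
IO → LC
LC → QW
QW → UR
UR → IC
IC → AF
AF → BB
BB → FH
FH → GL
GL → ZI
QW → NK
NB → EG
EG → HI

NB HB IO LC QW UR IC AF BB FH GL ZI NK EG HI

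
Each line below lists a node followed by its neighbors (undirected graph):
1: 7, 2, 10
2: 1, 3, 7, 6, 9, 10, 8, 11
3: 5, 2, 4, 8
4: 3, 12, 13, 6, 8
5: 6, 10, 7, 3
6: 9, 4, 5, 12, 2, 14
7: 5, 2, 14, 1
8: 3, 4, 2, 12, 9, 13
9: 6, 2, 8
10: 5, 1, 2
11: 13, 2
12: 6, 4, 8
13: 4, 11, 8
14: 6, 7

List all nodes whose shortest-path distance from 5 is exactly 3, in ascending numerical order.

Level 0: 5
Level 1: 3, 6, 7, 10
Level 2: 1, 2, 4, 8, 9, 12, 14
Level 3: 11, 13

11, 13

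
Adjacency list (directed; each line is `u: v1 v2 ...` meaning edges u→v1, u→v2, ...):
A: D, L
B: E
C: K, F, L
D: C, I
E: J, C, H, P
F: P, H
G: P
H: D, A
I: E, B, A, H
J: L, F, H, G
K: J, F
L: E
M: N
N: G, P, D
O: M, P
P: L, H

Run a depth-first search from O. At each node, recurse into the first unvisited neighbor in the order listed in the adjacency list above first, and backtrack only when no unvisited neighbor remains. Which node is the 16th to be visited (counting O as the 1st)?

A

Visit O
O → M
M → N
N → G
G → P
P → L
L → E
E → J
J → F
F → H
H → D
D → C
C → K
D → I
I → B
I → A

Visit order: O, M, N, G, P, L, E, J, F, H, D, C, K, I, B, A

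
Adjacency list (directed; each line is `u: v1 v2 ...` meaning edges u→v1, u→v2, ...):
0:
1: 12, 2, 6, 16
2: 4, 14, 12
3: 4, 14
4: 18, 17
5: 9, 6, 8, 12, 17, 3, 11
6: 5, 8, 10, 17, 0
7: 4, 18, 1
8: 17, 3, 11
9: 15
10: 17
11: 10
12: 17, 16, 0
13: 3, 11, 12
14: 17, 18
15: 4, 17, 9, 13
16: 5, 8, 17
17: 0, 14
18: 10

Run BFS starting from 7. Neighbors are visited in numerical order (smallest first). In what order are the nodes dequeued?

7, 1, 4, 18, 2, 6, 12, 16, 17, 10, 14, 0, 5, 8, 3, 9, 11, 15, 13

Visit 7; enqueue 1, 4, 18 → queue [1, 4, 18]
Visit 1; enqueue 2, 6, 12, 16 → queue [4, 18, 2, 6, 12, 16]
Visit 4; enqueue 17 → queue [18, 2, 6, 12, 16, 17]
Visit 18; enqueue 10 → queue [2, 6, 12, 16, 17, 10]
Visit 2; enqueue 14 → queue [6, 12, 16, 17, 10, 14]
Visit 6; enqueue 0, 5, 8 → queue [12, 16, 17, 10, 14, 0, 5, 8]
Visit 12 → queue [16, 17, 10, 14, 0, 5, 8]
Visit 16 → queue [17, 10, 14, 0, 5, 8]
Visit 17 → queue [10, 14, 0, 5, 8]
Visit 10 → queue [14, 0, 5, 8]
Visit 14 → queue [0, 5, 8]
Visit 0 → queue [5, 8]
Visit 5; enqueue 3, 9, 11 → queue [8, 3, 9, 11]
Visit 8 → queue [3, 9, 11]
Visit 3 → queue [9, 11]
Visit 9; enqueue 15 → queue [11, 15]
Visit 11 → queue [15]
Visit 15; enqueue 13 → queue [13]
Visit 13 → queue []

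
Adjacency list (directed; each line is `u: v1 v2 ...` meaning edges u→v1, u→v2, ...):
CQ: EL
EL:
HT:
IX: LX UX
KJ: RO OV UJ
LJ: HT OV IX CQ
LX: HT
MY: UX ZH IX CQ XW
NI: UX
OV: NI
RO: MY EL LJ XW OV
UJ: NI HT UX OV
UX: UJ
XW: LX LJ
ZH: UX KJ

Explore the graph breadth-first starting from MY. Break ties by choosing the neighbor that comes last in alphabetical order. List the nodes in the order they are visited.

Visit MY; enqueue ZH, XW, UX, IX, CQ → queue [ZH, XW, UX, IX, CQ]
Visit ZH; enqueue KJ → queue [XW, UX, IX, CQ, KJ]
Visit XW; enqueue LX, LJ → queue [UX, IX, CQ, KJ, LX, LJ]
Visit UX; enqueue UJ → queue [IX, CQ, KJ, LX, LJ, UJ]
Visit IX → queue [CQ, KJ, LX, LJ, UJ]
Visit CQ; enqueue EL → queue [KJ, LX, LJ, UJ, EL]
Visit KJ; enqueue RO, OV → queue [LX, LJ, UJ, EL, RO, OV]
Visit LX; enqueue HT → queue [LJ, UJ, EL, RO, OV, HT]
Visit LJ → queue [UJ, EL, RO, OV, HT]
Visit UJ; enqueue NI → queue [EL, RO, OV, HT, NI]
Visit EL → queue [RO, OV, HT, NI]
Visit RO → queue [OV, HT, NI]
Visit OV → queue [HT, NI]
Visit HT → queue [NI]
Visit NI → queue []

MY, ZH, XW, UX, IX, CQ, KJ, LX, LJ, UJ, EL, RO, OV, HT, NI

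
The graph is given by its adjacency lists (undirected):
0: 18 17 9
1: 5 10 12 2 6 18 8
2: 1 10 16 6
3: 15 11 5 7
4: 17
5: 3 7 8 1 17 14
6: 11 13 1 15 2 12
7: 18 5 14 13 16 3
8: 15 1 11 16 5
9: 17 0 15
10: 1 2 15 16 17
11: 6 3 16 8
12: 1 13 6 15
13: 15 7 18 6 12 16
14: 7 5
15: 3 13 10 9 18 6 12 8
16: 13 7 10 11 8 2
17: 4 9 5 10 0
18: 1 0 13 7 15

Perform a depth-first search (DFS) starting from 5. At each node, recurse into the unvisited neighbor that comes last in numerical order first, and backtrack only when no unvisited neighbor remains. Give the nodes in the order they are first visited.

Visit 5
5 → 17
17 → 10
10 → 16
16 → 13
13 → 18
18 → 15
15 → 12
12 → 6
6 → 11
11 → 8
8 → 1
1 → 2
11 → 3
3 → 7
7 → 14
15 → 9
9 → 0
17 → 4

5 17 10 16 13 18 15 12 6 11 8 1 2 3 7 14 9 0 4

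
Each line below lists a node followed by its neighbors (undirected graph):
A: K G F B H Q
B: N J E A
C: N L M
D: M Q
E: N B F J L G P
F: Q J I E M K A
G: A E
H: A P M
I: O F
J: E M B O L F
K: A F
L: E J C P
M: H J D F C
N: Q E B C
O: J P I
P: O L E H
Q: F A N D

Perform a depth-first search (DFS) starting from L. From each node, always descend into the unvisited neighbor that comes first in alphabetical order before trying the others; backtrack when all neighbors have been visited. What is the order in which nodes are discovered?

L -> C -> M -> D -> Q -> A -> B -> E -> F -> I -> O -> J -> P -> H -> K -> G -> N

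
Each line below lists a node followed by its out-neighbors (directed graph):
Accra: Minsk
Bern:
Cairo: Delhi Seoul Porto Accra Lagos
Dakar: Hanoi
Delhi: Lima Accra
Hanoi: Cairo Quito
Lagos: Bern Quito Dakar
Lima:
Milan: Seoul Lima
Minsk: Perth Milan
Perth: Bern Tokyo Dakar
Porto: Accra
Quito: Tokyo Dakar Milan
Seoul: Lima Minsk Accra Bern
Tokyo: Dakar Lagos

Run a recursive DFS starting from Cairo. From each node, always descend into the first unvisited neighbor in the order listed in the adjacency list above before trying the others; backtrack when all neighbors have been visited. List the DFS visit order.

Visit Cairo
Cairo → Delhi
Delhi → Lima
Delhi → Accra
Accra → Minsk
Minsk → Perth
Perth → Bern
Perth → Tokyo
Tokyo → Dakar
Dakar → Hanoi
Hanoi → Quito
Quito → Milan
Milan → Seoul
Tokyo → Lagos
Cairo → Porto

Cairo, Delhi, Lima, Accra, Minsk, Perth, Bern, Tokyo, Dakar, Hanoi, Quito, Milan, Seoul, Lagos, Porto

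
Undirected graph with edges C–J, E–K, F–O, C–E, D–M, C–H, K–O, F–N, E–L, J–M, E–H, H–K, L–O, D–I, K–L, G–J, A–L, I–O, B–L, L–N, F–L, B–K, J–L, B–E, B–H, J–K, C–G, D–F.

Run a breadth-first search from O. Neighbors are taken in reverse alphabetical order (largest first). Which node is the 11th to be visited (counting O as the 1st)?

Visit O; enqueue L, K, I, F → queue [L, K, I, F]
Visit L; enqueue N, J, E, B, A → queue [K, I, F, N, J, E, B, A]
Visit K; enqueue H → queue [I, F, N, J, E, B, A, H]
Visit I; enqueue D → queue [F, N, J, E, B, A, H, D]
Visit F → queue [N, J, E, B, A, H, D]
Visit N → queue [J, E, B, A, H, D]
Visit J; enqueue M, G, C → queue [E, B, A, H, D, M, G, C]
Visit E → queue [B, A, H, D, M, G, C]
Visit B → queue [A, H, D, M, G, C]
Visit A → queue [H, D, M, G, C]
Visit H → queue [D, M, G, C]
Visit D → queue [M, G, C]
Visit M → queue [G, C]
Visit G → queue [C]
Visit C → queue []

Visit order: O, L, K, I, F, N, J, E, B, A, H, D, M, G, C

H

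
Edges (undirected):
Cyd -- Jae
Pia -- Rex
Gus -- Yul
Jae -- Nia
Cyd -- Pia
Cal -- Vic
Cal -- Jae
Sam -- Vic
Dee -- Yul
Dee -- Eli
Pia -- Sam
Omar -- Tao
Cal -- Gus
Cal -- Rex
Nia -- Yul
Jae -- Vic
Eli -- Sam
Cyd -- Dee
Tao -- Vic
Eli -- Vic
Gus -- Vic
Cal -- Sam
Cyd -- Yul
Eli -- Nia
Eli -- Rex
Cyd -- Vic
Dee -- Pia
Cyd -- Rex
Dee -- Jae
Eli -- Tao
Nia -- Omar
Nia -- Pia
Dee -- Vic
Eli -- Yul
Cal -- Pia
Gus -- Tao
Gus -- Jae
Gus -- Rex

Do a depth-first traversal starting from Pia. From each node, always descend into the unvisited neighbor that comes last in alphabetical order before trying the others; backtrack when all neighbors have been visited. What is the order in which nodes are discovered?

Pia, Sam, Vic, Tao, Omar, Nia, Yul, Gus, Rex, Eli, Dee, Jae, Cyd, Cal

Visit Pia
Pia → Sam
Sam → Vic
Vic → Tao
Tao → Omar
Omar → Nia
Nia → Yul
Yul → Gus
Gus → Rex
Rex → Eli
Eli → Dee
Dee → Jae
Jae → Cyd
Jae → Cal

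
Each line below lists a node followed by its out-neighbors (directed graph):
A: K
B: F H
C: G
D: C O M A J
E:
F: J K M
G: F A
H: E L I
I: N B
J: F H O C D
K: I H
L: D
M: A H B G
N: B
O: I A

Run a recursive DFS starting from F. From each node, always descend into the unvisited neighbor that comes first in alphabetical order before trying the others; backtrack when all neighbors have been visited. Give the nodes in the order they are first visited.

F, J, C, G, A, K, H, E, I, B, N, L, D, M, O

Visit F
F → J
J → C
C → G
G → A
A → K
K → H
H → E
H → I
I → B
I → N
H → L
L → D
D → M
D → O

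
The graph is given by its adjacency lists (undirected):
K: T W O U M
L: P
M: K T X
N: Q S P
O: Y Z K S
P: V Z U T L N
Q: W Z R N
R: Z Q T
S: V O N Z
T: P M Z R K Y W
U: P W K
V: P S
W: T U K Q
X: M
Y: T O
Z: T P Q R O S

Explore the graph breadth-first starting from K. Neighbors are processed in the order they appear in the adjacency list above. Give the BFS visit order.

K T W O U M P Z R Y Q S X V L N

Visit K; enqueue T, W, O, U, M → queue [T, W, O, U, M]
Visit T; enqueue P, Z, R, Y → queue [W, O, U, M, P, Z, R, Y]
Visit W; enqueue Q → queue [O, U, M, P, Z, R, Y, Q]
Visit O; enqueue S → queue [U, M, P, Z, R, Y, Q, S]
Visit U → queue [M, P, Z, R, Y, Q, S]
Visit M; enqueue X → queue [P, Z, R, Y, Q, S, X]
Visit P; enqueue V, L, N → queue [Z, R, Y, Q, S, X, V, L, N]
Visit Z → queue [R, Y, Q, S, X, V, L, N]
Visit R → queue [Y, Q, S, X, V, L, N]
Visit Y → queue [Q, S, X, V, L, N]
Visit Q → queue [S, X, V, L, N]
Visit S → queue [X, V, L, N]
Visit X → queue [V, L, N]
Visit V → queue [L, N]
Visit L → queue [N]
Visit N → queue []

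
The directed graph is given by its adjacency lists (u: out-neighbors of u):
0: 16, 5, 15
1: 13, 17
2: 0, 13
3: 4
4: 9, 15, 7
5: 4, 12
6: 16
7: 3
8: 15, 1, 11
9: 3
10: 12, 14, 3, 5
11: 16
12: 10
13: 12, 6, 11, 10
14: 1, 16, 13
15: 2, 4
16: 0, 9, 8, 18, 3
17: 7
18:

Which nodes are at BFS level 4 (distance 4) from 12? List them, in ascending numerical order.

0, 6, 7, 8, 9, 11, 15, 17, 18

Level 0: 12
Level 1: 10
Level 2: 3, 5, 14
Level 3: 1, 4, 13, 16
Level 4: 0, 6, 7, 8, 9, 11, 15, 17, 18
Level 5: 2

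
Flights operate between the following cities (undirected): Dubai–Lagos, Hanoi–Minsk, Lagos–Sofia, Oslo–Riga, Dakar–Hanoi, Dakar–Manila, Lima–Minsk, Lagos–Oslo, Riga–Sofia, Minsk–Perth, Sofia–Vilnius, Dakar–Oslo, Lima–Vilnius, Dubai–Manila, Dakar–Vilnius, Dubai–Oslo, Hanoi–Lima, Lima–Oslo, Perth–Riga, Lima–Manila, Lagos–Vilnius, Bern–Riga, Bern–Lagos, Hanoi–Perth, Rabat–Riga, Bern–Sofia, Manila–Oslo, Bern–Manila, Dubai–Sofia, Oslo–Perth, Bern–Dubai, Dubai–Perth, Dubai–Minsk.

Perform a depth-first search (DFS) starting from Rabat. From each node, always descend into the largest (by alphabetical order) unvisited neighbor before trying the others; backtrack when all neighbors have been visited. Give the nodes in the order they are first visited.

Visit Rabat
Rabat → Riga
Riga → Sofia
Sofia → Vilnius
Vilnius → Lima
Lima → Oslo
Oslo → Perth
Perth → Minsk
Minsk → Hanoi
Hanoi → Dakar
Dakar → Manila
Manila → Dubai
Dubai → Lagos
Lagos → Bern

Rabat, Riga, Sofia, Vilnius, Lima, Oslo, Perth, Minsk, Hanoi, Dakar, Manila, Dubai, Lagos, Bern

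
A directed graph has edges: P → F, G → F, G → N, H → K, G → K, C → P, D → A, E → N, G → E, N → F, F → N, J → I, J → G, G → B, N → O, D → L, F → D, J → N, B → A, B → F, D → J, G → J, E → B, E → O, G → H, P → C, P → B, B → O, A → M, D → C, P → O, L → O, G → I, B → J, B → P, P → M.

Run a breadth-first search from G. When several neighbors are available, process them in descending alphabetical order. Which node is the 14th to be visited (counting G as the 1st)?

L

Visit G; enqueue N, K, J, I, H, F, E, B → queue [N, K, J, I, H, F, E, B]
Visit N; enqueue O → queue [K, J, I, H, F, E, B, O]
Visit K → queue [J, I, H, F, E, B, O]
Visit J → queue [I, H, F, E, B, O]
Visit I → queue [H, F, E, B, O]
Visit H → queue [F, E, B, O]
Visit F; enqueue D → queue [E, B, O, D]
Visit E → queue [B, O, D]
Visit B; enqueue P, A → queue [O, D, P, A]
Visit O → queue [D, P, A]
Visit D; enqueue L, C → queue [P, A, L, C]
Visit P; enqueue M → queue [A, L, C, M]
Visit A → queue [L, C, M]
Visit L → queue [C, M]
Visit C → queue [M]
Visit M → queue []

Visit order: G, N, K, J, I, H, F, E, B, O, D, P, A, L, C, M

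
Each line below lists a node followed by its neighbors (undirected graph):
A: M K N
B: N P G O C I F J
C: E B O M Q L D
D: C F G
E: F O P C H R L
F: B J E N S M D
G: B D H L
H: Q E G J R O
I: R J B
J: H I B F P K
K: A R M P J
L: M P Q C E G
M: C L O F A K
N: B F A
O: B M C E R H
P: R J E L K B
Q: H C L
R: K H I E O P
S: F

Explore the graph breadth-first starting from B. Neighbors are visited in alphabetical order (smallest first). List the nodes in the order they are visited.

B, C, F, G, I, J, N, O, P, D, E, L, M, Q, S, H, R, K, A

Visit B; enqueue C, F, G, I, J, N, O, P → queue [C, F, G, I, J, N, O, P]
Visit C; enqueue D, E, L, M, Q → queue [F, G, I, J, N, O, P, D, E, L, M, Q]
Visit F; enqueue S → queue [G, I, J, N, O, P, D, E, L, M, Q, S]
Visit G; enqueue H → queue [I, J, N, O, P, D, E, L, M, Q, S, H]
Visit I; enqueue R → queue [J, N, O, P, D, E, L, M, Q, S, H, R]
Visit J; enqueue K → queue [N, O, P, D, E, L, M, Q, S, H, R, K]
Visit N; enqueue A → queue [O, P, D, E, L, M, Q, S, H, R, K, A]
Visit O → queue [P, D, E, L, M, Q, S, H, R, K, A]
Visit P → queue [D, E, L, M, Q, S, H, R, K, A]
Visit D → queue [E, L, M, Q, S, H, R, K, A]
Visit E → queue [L, M, Q, S, H, R, K, A]
Visit L → queue [M, Q, S, H, R, K, A]
Visit M → queue [Q, S, H, R, K, A]
Visit Q → queue [S, H, R, K, A]
Visit S → queue [H, R, K, A]
Visit H → queue [R, K, A]
Visit R → queue [K, A]
Visit K → queue [A]
Visit A → queue []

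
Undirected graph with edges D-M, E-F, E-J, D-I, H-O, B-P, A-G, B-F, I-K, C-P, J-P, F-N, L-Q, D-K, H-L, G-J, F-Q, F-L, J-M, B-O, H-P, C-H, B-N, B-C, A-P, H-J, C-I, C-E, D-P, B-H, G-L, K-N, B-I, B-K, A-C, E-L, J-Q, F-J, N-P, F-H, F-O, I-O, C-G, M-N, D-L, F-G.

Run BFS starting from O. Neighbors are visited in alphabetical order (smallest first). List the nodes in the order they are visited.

O -> B -> F -> H -> I -> C -> K -> N -> P -> E -> G -> J -> L -> Q -> D -> A -> M

Visit O; enqueue B, F, H, I → queue [B, F, H, I]
Visit B; enqueue C, K, N, P → queue [F, H, I, C, K, N, P]
Visit F; enqueue E, G, J, L, Q → queue [H, I, C, K, N, P, E, G, J, L, Q]
Visit H → queue [I, C, K, N, P, E, G, J, L, Q]
Visit I; enqueue D → queue [C, K, N, P, E, G, J, L, Q, D]
Visit C; enqueue A → queue [K, N, P, E, G, J, L, Q, D, A]
Visit K → queue [N, P, E, G, J, L, Q, D, A]
Visit N; enqueue M → queue [P, E, G, J, L, Q, D, A, M]
Visit P → queue [E, G, J, L, Q, D, A, M]
Visit E → queue [G, J, L, Q, D, A, M]
Visit G → queue [J, L, Q, D, A, M]
Visit J → queue [L, Q, D, A, M]
Visit L → queue [Q, D, A, M]
Visit Q → queue [D, A, M]
Visit D → queue [A, M]
Visit A → queue [M]
Visit M → queue []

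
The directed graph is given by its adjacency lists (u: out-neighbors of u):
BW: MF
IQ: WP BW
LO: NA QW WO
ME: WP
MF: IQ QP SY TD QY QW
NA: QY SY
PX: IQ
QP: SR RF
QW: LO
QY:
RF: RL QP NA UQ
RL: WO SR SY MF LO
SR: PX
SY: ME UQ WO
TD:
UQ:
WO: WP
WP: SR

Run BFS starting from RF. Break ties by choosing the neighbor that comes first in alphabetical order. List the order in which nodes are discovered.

RF → NA → QP → RL → UQ → QY → SY → SR → LO → MF → WO → ME → PX → QW → IQ → TD → WP → BW

Visit RF; enqueue NA, QP, RL, UQ → queue [NA, QP, RL, UQ]
Visit NA; enqueue QY, SY → queue [QP, RL, UQ, QY, SY]
Visit QP; enqueue SR → queue [RL, UQ, QY, SY, SR]
Visit RL; enqueue LO, MF, WO → queue [UQ, QY, SY, SR, LO, MF, WO]
Visit UQ → queue [QY, SY, SR, LO, MF, WO]
Visit QY → queue [SY, SR, LO, MF, WO]
Visit SY; enqueue ME → queue [SR, LO, MF, WO, ME]
Visit SR; enqueue PX → queue [LO, MF, WO, ME, PX]
Visit LO; enqueue QW → queue [MF, WO, ME, PX, QW]
Visit MF; enqueue IQ, TD → queue [WO, ME, PX, QW, IQ, TD]
Visit WO; enqueue WP → queue [ME, PX, QW, IQ, TD, WP]
Visit ME → queue [PX, QW, IQ, TD, WP]
Visit PX → queue [QW, IQ, TD, WP]
Visit QW → queue [IQ, TD, WP]
Visit IQ; enqueue BW → queue [TD, WP, BW]
Visit TD → queue [WP, BW]
Visit WP → queue [BW]
Visit BW → queue []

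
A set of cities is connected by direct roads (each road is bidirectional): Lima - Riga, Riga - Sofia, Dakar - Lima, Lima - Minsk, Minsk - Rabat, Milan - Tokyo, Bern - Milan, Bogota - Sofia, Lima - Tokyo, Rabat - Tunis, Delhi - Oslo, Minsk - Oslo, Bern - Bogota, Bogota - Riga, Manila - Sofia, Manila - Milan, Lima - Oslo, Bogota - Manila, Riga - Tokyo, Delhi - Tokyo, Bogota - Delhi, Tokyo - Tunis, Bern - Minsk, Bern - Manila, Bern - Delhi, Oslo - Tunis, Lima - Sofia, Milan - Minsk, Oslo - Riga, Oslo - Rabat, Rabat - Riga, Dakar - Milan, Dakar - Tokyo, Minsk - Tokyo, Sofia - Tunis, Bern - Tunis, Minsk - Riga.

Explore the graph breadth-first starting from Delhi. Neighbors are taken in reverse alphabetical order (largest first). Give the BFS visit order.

Delhi Tokyo Oslo Bogota Bern Tunis Riga Minsk Milan Lima Dakar Rabat Sofia Manila

Visit Delhi; enqueue Tokyo, Oslo, Bogota, Bern → queue [Tokyo, Oslo, Bogota, Bern]
Visit Tokyo; enqueue Tunis, Riga, Minsk, Milan, Lima, Dakar → queue [Oslo, Bogota, Bern, Tunis, Riga, Minsk, Milan, Lima, Dakar]
Visit Oslo; enqueue Rabat → queue [Bogota, Bern, Tunis, Riga, Minsk, Milan, Lima, Dakar, Rabat]
Visit Bogota; enqueue Sofia, Manila → queue [Bern, Tunis, Riga, Minsk, Milan, Lima, Dakar, Rabat, Sofia, Manila]
Visit Bern → queue [Tunis, Riga, Minsk, Milan, Lima, Dakar, Rabat, Sofia, Manila]
Visit Tunis → queue [Riga, Minsk, Milan, Lima, Dakar, Rabat, Sofia, Manila]
Visit Riga → queue [Minsk, Milan, Lima, Dakar, Rabat, Sofia, Manila]
Visit Minsk → queue [Milan, Lima, Dakar, Rabat, Sofia, Manila]
Visit Milan → queue [Lima, Dakar, Rabat, Sofia, Manila]
Visit Lima → queue [Dakar, Rabat, Sofia, Manila]
Visit Dakar → queue [Rabat, Sofia, Manila]
Visit Rabat → queue [Sofia, Manila]
Visit Sofia → queue [Manila]
Visit Manila → queue []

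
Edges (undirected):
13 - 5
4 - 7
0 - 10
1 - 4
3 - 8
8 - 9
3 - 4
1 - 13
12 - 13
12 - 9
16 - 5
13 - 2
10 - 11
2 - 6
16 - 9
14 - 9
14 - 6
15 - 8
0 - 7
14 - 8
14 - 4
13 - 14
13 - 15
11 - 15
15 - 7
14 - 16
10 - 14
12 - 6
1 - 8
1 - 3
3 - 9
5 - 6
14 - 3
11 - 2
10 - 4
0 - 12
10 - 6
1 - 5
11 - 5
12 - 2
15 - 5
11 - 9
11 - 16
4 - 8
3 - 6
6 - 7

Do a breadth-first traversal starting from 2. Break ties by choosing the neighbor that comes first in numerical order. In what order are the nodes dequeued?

2, 6, 11, 12, 13, 3, 5, 7, 10, 14, 9, 15, 16, 0, 1, 4, 8

Visit 2; enqueue 6, 11, 12, 13 → queue [6, 11, 12, 13]
Visit 6; enqueue 3, 5, 7, 10, 14 → queue [11, 12, 13, 3, 5, 7, 10, 14]
Visit 11; enqueue 9, 15, 16 → queue [12, 13, 3, 5, 7, 10, 14, 9, 15, 16]
Visit 12; enqueue 0 → queue [13, 3, 5, 7, 10, 14, 9, 15, 16, 0]
Visit 13; enqueue 1 → queue [3, 5, 7, 10, 14, 9, 15, 16, 0, 1]
Visit 3; enqueue 4, 8 → queue [5, 7, 10, 14, 9, 15, 16, 0, 1, 4, 8]
Visit 5 → queue [7, 10, 14, 9, 15, 16, 0, 1, 4, 8]
Visit 7 → queue [10, 14, 9, 15, 16, 0, 1, 4, 8]
Visit 10 → queue [14, 9, 15, 16, 0, 1, 4, 8]
Visit 14 → queue [9, 15, 16, 0, 1, 4, 8]
Visit 9 → queue [15, 16, 0, 1, 4, 8]
Visit 15 → queue [16, 0, 1, 4, 8]
Visit 16 → queue [0, 1, 4, 8]
Visit 0 → queue [1, 4, 8]
Visit 1 → queue [4, 8]
Visit 4 → queue [8]
Visit 8 → queue []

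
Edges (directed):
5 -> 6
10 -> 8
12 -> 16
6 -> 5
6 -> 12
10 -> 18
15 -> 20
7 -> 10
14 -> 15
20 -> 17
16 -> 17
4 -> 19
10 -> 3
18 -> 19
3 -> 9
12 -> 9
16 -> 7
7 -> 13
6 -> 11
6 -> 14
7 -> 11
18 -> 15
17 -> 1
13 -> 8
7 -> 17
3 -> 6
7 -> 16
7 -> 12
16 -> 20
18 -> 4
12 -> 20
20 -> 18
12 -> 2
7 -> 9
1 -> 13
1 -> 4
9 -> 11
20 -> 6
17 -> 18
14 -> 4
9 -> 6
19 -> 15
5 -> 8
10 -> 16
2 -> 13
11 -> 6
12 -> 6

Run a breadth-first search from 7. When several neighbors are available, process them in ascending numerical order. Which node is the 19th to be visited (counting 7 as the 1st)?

Visit 7; enqueue 9, 10, 11, 12, 13, 16, 17 → queue [9, 10, 11, 12, 13, 16, 17]
Visit 9; enqueue 6 → queue [10, 11, 12, 13, 16, 17, 6]
Visit 10; enqueue 3, 8, 18 → queue [11, 12, 13, 16, 17, 6, 3, 8, 18]
Visit 11 → queue [12, 13, 16, 17, 6, 3, 8, 18]
Visit 12; enqueue 2, 20 → queue [13, 16, 17, 6, 3, 8, 18, 2, 20]
Visit 13 → queue [16, 17, 6, 3, 8, 18, 2, 20]
Visit 16 → queue [17, 6, 3, 8, 18, 2, 20]
Visit 17; enqueue 1 → queue [6, 3, 8, 18, 2, 20, 1]
Visit 6; enqueue 5, 14 → queue [3, 8, 18, 2, 20, 1, 5, 14]
Visit 3 → queue [8, 18, 2, 20, 1, 5, 14]
Visit 8 → queue [18, 2, 20, 1, 5, 14]
Visit 18; enqueue 4, 15, 19 → queue [2, 20, 1, 5, 14, 4, 15, 19]
Visit 2 → queue [20, 1, 5, 14, 4, 15, 19]
Visit 20 → queue [1, 5, 14, 4, 15, 19]
Visit 1 → queue [5, 14, 4, 15, 19]
Visit 5 → queue [14, 4, 15, 19]
Visit 14 → queue [4, 15, 19]
Visit 4 → queue [15, 19]
Visit 15 → queue [19]
Visit 19 → queue []

Visit order: 7, 9, 10, 11, 12, 13, 16, 17, 6, 3, 8, 18, 2, 20, 1, 5, 14, 4, 15, 19

15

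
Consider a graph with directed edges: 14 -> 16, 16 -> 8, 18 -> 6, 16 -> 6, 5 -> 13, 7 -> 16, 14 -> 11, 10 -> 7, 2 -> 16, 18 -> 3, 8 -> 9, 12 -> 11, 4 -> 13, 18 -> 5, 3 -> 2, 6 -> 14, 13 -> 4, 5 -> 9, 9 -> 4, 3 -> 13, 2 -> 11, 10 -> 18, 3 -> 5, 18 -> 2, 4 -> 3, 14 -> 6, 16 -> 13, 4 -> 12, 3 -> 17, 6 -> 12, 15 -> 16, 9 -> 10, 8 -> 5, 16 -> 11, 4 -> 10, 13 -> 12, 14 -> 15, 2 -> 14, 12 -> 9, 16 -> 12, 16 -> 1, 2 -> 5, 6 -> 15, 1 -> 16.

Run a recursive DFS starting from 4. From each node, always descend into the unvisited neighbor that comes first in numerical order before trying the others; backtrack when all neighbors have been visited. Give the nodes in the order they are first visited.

4 → 3 → 2 → 5 → 9 → 10 → 7 → 16 → 1 → 6 → 12 → 11 → 14 → 15 → 8 → 13 → 18 → 17

Visit 4
4 → 3
3 → 2
2 → 5
5 → 9
9 → 10
10 → 7
7 → 16
16 → 1
16 → 6
6 → 12
12 → 11
6 → 14
14 → 15
16 → 8
16 → 13
10 → 18
3 → 17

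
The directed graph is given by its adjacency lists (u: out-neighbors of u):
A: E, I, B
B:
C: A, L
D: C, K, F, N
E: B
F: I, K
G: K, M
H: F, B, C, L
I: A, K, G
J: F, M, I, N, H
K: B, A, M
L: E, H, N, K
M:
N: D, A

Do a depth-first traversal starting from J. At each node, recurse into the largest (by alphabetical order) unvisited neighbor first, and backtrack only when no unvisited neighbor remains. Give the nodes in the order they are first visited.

J, N, D, K, M, B, A, I, G, E, F, C, L, H

Visit J
J → N
N → D
D → K
K → M
K → B
K → A
A → I
I → G
A → E
D → F
D → C
C → L
L → H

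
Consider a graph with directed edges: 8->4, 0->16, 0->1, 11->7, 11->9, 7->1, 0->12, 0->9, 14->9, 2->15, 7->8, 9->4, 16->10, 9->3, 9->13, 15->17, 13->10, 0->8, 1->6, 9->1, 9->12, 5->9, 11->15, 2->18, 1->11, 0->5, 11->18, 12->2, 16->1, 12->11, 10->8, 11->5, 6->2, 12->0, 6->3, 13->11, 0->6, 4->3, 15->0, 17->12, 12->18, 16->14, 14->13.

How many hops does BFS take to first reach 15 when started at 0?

Level 0: 0
Level 1: 1, 5, 6, 8, 9, 12, 16
Level 2: 2, 3, 4, 10, 11, 13, 14, 18
Level 3: 7, 15
Level 4: 17
15 first appears at level 3.

3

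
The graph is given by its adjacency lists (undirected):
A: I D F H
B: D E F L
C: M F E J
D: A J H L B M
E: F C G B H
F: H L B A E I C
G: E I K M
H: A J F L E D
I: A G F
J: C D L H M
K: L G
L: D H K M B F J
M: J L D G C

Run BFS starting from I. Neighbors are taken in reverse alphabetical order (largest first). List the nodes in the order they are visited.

I, G, F, A, M, K, E, L, H, C, B, D, J

Visit I; enqueue G, F, A → queue [G, F, A]
Visit G; enqueue M, K, E → queue [F, A, M, K, E]
Visit F; enqueue L, H, C, B → queue [A, M, K, E, L, H, C, B]
Visit A; enqueue D → queue [M, K, E, L, H, C, B, D]
Visit M; enqueue J → queue [K, E, L, H, C, B, D, J]
Visit K → queue [E, L, H, C, B, D, J]
Visit E → queue [L, H, C, B, D, J]
Visit L → queue [H, C, B, D, J]
Visit H → queue [C, B, D, J]
Visit C → queue [B, D, J]
Visit B → queue [D, J]
Visit D → queue [J]
Visit J → queue []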